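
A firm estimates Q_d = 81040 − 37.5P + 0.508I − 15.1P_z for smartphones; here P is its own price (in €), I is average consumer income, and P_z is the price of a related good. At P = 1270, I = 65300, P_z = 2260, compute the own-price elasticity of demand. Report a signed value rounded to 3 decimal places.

At the given values, Q_d = 81040 − 37.5(1270) + 0.508(65300) − 15.1(2260) = 32461.4.
∂Q_d/∂P = −37.5.
E = (-37.5) × (1270/32461.4) = -1.46712…

-1.467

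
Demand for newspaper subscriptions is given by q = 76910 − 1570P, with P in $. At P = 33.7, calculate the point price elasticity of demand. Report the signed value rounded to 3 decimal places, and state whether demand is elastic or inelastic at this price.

-2.204; elastic

dq/dP = −1570. At P = 33.7, q = 76910 − 1570(33.7) = 24001.
Ed = (dq/dP)·(P/q) = −1570 × (33.7/24001) = -2.20444…
|Ed| = 2.204 > 1, so demand is elastic.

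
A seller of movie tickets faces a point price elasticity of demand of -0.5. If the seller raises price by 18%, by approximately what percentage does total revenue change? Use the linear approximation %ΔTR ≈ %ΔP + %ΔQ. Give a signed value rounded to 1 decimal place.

+9.0%

%ΔQ ≈ Ed × %ΔP = (-0.5) × (+18%) = -9.0000%
%ΔTR ≈ %ΔP + %ΔQ = (+18%) + (-9.0000%) = +9.0000%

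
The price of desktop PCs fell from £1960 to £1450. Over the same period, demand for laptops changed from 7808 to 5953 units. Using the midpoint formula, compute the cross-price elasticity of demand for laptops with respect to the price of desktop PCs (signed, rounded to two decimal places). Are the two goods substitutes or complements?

%ΔQ_{laptops} = (5953 − 7808)/avg = -1855/6880.5 = -0.269602…
%ΔP_{desktop PCs} = (1450 − 1960)/avg = -510/1705 = -0.299120…
E_cross = (-1855/6880.5) / (-510/1705) = 0.9013…
E_cross > 0 ⇒ the goods are substitutes.

0.90; substitutes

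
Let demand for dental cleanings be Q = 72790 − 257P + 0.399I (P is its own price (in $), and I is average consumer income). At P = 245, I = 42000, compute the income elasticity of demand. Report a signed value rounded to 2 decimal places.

At the given values, Q = 72790 − 257(245) + 0.399(42000) = 26583.
∂Q/∂I = 0.399.
E = (0.399) × (42000/26583) = 0.6304…

0.63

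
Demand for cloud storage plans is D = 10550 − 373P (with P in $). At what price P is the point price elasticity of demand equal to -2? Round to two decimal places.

18.86

Ed = −373P/(10550 − 373P). Set this equal to -2:
373P = 2·(10550 − 373P) ⇒ 373P(1 + 2) = 2·10550
P = 2·10550 / (373·3) = 18.8561…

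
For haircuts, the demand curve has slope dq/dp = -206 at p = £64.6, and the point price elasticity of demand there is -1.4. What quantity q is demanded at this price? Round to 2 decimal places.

9505.43

Ed = (dq/dp)·(p/q) ⇒ q = (dq/dp)·p/Ed = (-206)·64.6/(-1.4) = 9505.4285…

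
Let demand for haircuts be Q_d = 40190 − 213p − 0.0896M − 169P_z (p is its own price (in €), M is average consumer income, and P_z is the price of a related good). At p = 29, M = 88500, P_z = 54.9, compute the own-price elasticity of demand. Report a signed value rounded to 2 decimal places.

At the given values, Q_d = 40190 − 213(29) − 0.0896(88500) − 169(54.9) = 16805.3.
∂Q_d/∂p = −213.
E = (-213) × (29/16805.3) = -0.3675…

-0.37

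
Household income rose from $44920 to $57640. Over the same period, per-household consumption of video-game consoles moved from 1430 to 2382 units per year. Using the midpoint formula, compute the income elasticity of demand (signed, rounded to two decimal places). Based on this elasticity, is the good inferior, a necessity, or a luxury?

%ΔQ = (2382 − 1430)/[( 1430 + 2382)/2] = 952/1906 = 0.499475…
%ΔIncome = (57640 − 44920)/[( 44920 + 57640)/2] = 12720/51280 = 0.248049…
E_income = (952/1906) / (12720/51280) = 2.0136…
E_income > 1 ⇒ normal good, luxury.

2.01; luxury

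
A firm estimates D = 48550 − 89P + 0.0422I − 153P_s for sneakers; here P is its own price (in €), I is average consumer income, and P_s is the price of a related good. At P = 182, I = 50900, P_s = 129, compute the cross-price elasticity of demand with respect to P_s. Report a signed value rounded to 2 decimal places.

At the given values, D = 48550 − 89(182) + 0.0422(50900) − 153(129) = 14762.98.
∂D/∂P_s = -153.
E = (-153) × (129/14762.98) = -1.3369…

-1.34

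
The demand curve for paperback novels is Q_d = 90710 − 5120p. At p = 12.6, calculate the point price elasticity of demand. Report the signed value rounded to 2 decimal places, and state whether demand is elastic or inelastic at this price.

dQ_d/dp = −5120. At p = 12.6, Q_d = 90710 − 5120(12.6) = 26198.
Ed = (dQ_d/dp)·(p/Q_d) = −5120 × (12.6/26198) = -2.4624…
|Ed| = 2.46 > 1, so demand is elastic.

-2.46; elastic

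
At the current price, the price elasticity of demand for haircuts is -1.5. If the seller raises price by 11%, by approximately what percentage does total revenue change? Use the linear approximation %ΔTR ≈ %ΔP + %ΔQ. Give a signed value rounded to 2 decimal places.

-5.50%

%ΔQ ≈ Ed × %ΔP = (-1.5) × (+11%) = -16.5000%
%ΔTR ≈ %ΔP + %ΔQ = (+11%) + (-16.5000%) = -5.5000%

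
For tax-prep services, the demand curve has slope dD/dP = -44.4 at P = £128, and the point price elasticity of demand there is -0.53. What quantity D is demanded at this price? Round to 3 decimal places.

10723.019

Ed = (dD/dP)·(P/D) ⇒ D = (dD/dP)·P/Ed = (-44.4)·128/(-0.53) = 10723.01886…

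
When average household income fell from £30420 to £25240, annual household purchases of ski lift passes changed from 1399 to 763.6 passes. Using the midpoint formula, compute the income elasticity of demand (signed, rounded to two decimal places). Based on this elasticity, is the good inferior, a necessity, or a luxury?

3.16; luxury

%ΔQ = (763.6 − 1399)/[( 1399 + 763.6)/2] = -635.4/1081.3 = -0.587626…
%ΔIncome = (25240 − 30420)/[( 30420 + 25240)/2] = -5180/27830 = -0.186130…
E_income = (-635.4/1081.3) / (-5180/27830) = 3.1570…
E_income > 1 ⇒ normal good, luxury.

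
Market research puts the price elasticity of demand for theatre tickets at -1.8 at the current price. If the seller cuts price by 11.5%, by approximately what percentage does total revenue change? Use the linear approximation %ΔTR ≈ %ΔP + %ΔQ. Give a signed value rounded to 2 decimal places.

+9.20%

%ΔQ ≈ Ed × %ΔP = (-1.8) × (-11.5%) = +20.7000%
%ΔTR ≈ %ΔP + %ΔQ = (-11.5%) + (+20.7000%) = +9.2000%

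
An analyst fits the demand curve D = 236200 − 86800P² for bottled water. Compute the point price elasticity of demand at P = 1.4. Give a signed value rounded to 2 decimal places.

-5.15

dD/dP = −2·86800·P = -243040. At P = 1.4, D = 66072.
Ed = (dD/dP)·(P/D) = (-243040) × (1.4/66072) = -5.1497…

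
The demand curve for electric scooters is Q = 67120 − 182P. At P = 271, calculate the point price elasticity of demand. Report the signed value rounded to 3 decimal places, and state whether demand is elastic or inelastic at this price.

dQ/dP = −182. At P = 271, Q = 67120 − 182(271) = 17798.
Ed = (dQ/dP)·(P/Q) = −182 × (271/17798) = -2.77121…
|Ed| = 2.771 > 1, so demand is elastic.

-2.771; elastic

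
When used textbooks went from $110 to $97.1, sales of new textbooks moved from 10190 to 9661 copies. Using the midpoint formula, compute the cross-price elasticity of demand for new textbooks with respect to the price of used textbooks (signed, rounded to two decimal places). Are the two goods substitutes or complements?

%ΔQ_{new textbooks} = (9661 − 10190)/avg = -529/9925.5 = -0.053297…
%ΔP_{used textbooks} = (97.1 − 110)/avg = -12.9/103.55 = -0.124577…
E_cross = (-529/9925.5) / (-12.9/103.55) = 0.4278…
E_cross > 0 ⇒ the goods are substitutes.

0.43; substitutes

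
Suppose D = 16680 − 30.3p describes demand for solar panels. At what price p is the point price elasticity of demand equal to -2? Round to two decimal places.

367.00

Ed = −30.3p/(16680 − 30.3p). Set this equal to -2:
30.3p = 2·(16680 − 30.3p) ⇒ 30.3p(1 + 2) = 2·16680
p = 2·16680 / (30.3·3) = 366.9966…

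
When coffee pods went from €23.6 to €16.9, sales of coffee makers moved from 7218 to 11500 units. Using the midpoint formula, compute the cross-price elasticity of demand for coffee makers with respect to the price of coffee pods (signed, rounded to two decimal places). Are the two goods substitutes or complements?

%ΔQ_{coffee makers} = (11500 − 7218)/avg = 4282/9359 = 0.457527…
%ΔP_{coffee pods} = (16.9 − 23.6)/avg = -6.7/20.25 = -0.330864…
E_cross = (4282/9359) / (-6.7/20.25) = -1.3828…
E_cross < 0 ⇒ the goods are complements.

-1.38; complements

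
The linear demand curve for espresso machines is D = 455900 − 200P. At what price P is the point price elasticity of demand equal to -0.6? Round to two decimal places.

854.81

Ed = −200P/(455900 − 200P). Set this equal to -0.6:
200P = 0.6·(455900 − 200P) ⇒ 200P(1 + 0.6) = 0.6·455900
P = 0.6·455900 / (200·1.6) = 854.8125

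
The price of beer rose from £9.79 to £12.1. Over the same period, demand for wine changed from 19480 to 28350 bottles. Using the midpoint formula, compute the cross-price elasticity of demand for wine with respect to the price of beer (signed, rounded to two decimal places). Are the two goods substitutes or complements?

%ΔQ_{wine} = (28350 − 19480)/avg = 8870/23915 = 0.370896…
%ΔP_{beer} = (12.1 − 9.79)/avg = 2.31/10.945 = 0.211055…
E_cross = (8870/23915) / (2.31/10.945) = 1.7573…
E_cross > 0 ⇒ the goods are substitutes.

1.76; substitutes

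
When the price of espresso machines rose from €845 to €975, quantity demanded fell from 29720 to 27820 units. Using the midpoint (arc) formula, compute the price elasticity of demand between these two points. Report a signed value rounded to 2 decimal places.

%ΔQ = (27820 − 29720) / [(29720 + 27820)/2] = -1900/28770 = -0.066041…
%ΔP = (975 − 845) / [(845 + 975)/2] = 130/910 = 0.142857…
Arc Ed = %ΔQ / %ΔP = (-1900/28770) / (130/910) = -0.4622…

-0.46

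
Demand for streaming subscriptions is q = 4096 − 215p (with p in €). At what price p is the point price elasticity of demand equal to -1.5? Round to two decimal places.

11.43

Ed = −215p/(4096 − 215p). Set this equal to -1.5:
215p = 1.5·(4096 − 215p) ⇒ 215p(1 + 1.5) = 1.5·4096
p = 1.5·4096 / (215·2.5) = 11.4306…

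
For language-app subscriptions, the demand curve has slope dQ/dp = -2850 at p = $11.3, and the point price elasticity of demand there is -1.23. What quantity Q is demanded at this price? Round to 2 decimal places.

Ed = (dQ/dp)·(p/Q) ⇒ Q = (dQ/dp)·p/Ed = (-2850)·11.3/(-1.23) = 26182.9268…

26182.93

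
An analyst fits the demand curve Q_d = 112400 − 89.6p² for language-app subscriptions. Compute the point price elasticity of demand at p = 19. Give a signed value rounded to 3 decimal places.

dQ_d/dp = −2·89.6·p = -3404.8. At p = 19, Q_d = 80054.4.
Ed = (dQ_d/dp)·(p/Q_d) = (-3404.8) × (19/80054.4) = -0.80809…

-0.808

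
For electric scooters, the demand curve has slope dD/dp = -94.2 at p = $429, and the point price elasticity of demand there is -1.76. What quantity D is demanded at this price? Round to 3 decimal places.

Ed = (dD/dp)·(p/D) ⇒ D = (dD/dp)·p/Ed = (-94.2)·429/(-1.76) = 22961.25

22961.250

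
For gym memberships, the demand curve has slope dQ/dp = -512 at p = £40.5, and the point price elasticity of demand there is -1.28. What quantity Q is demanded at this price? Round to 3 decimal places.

16200.000

Ed = (dQ/dp)·(p/Q) ⇒ Q = (dQ/dp)·p/Ed = (-512)·40.5/(-1.28) = 16200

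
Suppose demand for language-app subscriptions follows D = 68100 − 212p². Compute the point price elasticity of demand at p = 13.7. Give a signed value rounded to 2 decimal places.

-2.81

dD/dp = −2·212·p = -5808.8. At p = 13.7, D = 28309.72.
Ed = (dD/dp)·(p/D) = (-5808.8) × (13.7/28309.72) = -2.8110…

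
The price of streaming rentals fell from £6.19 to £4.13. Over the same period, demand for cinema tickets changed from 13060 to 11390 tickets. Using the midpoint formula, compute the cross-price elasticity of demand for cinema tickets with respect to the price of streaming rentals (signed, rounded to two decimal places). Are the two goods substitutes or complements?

%ΔQ_{cinema tickets} = (11390 − 13060)/avg = -1670/12225 = -0.136605…
%ΔP_{streaming rentals} = (4.13 − 6.19)/avg = -2.06/5.16 = -0.399224…
E_cross = (-1670/12225) / (-2.06/5.16) = 0.3421…
E_cross > 0 ⇒ the goods are substitutes.

0.34; substitutes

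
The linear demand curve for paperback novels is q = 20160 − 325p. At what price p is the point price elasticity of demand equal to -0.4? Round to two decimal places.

Ed = −325p/(20160 − 325p). Set this equal to -0.4:
325p = 0.4·(20160 − 325p) ⇒ 325p(1 + 0.4) = 0.4·20160
p = 0.4·20160 / (325·1.4) = 17.7230…

17.72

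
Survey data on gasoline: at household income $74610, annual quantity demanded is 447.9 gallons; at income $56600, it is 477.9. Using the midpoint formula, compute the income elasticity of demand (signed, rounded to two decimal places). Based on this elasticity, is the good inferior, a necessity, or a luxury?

%ΔQ = (477.9 − 447.9)/[( 447.9 + 477.9)/2] = 30/462.9 = 0.064808…
%ΔIncome = (56600 − 74610)/[( 74610 + 56600)/2] = -18010/65605 = -0.274521…
E_income = (30/462.9) / (-18010/65605) = -0.2360…
E_income < 0 ⇒ inferior good.

-0.24; inferior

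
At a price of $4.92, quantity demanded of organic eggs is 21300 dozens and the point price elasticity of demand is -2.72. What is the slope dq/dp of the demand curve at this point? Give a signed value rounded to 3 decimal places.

-11775.610

Ed = (dq/dp)·(p/q) ⇒ dq/dp = Ed·q/p = (-2.72)·21300/4.92 = -11775.60975…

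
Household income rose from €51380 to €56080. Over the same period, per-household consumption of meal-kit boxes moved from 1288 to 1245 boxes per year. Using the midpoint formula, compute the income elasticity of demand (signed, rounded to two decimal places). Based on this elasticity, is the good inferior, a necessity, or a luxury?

-0.39; inferior

%ΔQ = (1245 − 1288)/[( 1288 + 1245)/2] = -43/1266.5 = -0.033951…
%ΔIncome = (56080 − 51380)/[( 51380 + 56080)/2] = 4700/53730 = 0.087474…
E_income = (-43/1266.5) / (4700/53730) = -0.3881…
E_income < 0 ⇒ inferior good.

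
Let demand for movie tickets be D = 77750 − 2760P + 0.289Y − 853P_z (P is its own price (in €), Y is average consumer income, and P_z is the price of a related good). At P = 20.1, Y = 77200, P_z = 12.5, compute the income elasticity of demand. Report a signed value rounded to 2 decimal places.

0.66

At the given values, D = 77750 − 2760(20.1) + 0.289(77200) − 853(12.5) = 33922.3.
∂D/∂Y = 0.289.
E = (0.289) × (77200/33922.3) = 0.6577…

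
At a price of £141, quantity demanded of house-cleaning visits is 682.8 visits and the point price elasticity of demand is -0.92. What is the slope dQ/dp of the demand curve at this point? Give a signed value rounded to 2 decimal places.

Ed = (dQ/dp)·(p/Q) ⇒ dQ/dp = Ed·Q/p = (-0.92)·682.8/141 = -4.4551…

-4.46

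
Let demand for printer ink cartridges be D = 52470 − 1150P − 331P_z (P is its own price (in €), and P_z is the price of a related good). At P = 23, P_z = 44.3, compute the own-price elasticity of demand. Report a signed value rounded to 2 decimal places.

-2.33

At the given values, D = 52470 − 1150(23) − 331(44.3) = 11356.7.
∂D/∂P = −1150.
E = (-1150) × (23/11356.7) = -2.3290…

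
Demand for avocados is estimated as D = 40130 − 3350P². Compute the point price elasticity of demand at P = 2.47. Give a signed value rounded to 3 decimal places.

-2.076

dD/dP = −2·3350·P = -16549. At P = 2.47, D = 19691.985.
Ed = (dD/dP)·(P/D) = (-16549) × (2.47/19691.985) = -2.07576…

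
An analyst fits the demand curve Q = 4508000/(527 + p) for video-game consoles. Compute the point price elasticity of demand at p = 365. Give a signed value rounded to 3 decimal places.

-0.409

dQ/dp = −4508000/(527 + p)² = -5.66571. At p = 365, Q = 5053.81.
Ed = (dQ/dp)·(p/Q) = (-5.66571) × (365/5053.81) = -0.40919…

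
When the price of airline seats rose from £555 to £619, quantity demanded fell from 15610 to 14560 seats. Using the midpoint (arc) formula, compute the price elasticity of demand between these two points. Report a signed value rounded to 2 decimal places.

-0.64

%ΔQ = (14560 − 15610) / [(15610 + 14560)/2] = -1050/15085 = -0.069605…
%ΔP = (619 − 555) / [(555 + 619)/2] = 64/587 = 0.109028…
Arc Ed = %ΔQ / %ΔP = (-1050/15085) / (64/587) = -0.6384…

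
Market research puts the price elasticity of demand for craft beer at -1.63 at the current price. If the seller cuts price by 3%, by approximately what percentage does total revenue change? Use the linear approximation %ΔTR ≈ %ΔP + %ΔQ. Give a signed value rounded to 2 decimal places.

+1.89%

%ΔQ ≈ Ed × %ΔP = (-1.63) × (-3%) = +4.8900%
%ΔTR ≈ %ΔP + %ΔQ = (-3%) + (+4.8900%) = +1.8900%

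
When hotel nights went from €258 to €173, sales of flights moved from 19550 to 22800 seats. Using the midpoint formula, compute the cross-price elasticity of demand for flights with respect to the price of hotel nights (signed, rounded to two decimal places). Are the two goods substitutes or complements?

-0.39; complements

%ΔQ_{flights} = (22800 − 19550)/avg = 3250/21175 = 0.153482…
%ΔP_{hotel nights} = (173 − 258)/avg = -85/215.5 = -0.394431…
E_cross = (3250/21175) / (-85/215.5) = -0.3891…
E_cross < 0 ⇒ the goods are complements.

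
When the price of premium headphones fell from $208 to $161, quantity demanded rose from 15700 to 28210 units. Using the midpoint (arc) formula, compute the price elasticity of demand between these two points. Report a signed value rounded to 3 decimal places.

%ΔQ = (28210 − 15700) / [(15700 + 28210)/2] = 12510/21955 = 0.569801…
%ΔP = (161 − 208) / [(208 + 161)/2] = -47/184.5 = -0.254742…
Arc Ed = %ΔQ / %ΔP = (12510/21955) / (-47/184.5) = -2.23677…

-2.237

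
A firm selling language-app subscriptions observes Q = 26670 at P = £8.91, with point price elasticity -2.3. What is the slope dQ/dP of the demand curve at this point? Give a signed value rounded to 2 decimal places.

Ed = (dQ/dP)·(P/Q) ⇒ dQ/dP = Ed·Q/P = (-2.3)·26670/8.91 = -6884.5117…

-6884.51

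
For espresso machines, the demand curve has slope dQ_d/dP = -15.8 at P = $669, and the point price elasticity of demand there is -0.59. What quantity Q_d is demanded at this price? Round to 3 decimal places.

17915.593

Ed = (dQ_d/dP)·(P/Q_d) ⇒ Q_d = (dQ_d/dP)·P/Ed = (-15.8)·669/(-0.59) = 17915.59322…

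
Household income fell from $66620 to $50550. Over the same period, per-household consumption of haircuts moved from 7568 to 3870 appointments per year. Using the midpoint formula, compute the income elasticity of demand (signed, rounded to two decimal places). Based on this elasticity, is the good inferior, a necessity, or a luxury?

%ΔQ = (3870 − 7568)/[( 7568 + 3870)/2] = -3698/5719 = -0.646616…
%ΔIncome = (50550 − 66620)/[( 66620 + 50550)/2] = -16070/58585 = -0.274302…
E_income = (-3698/5719) / (-16070/58585) = 2.3573…
E_income > 1 ⇒ normal good, luxury.

2.36; luxury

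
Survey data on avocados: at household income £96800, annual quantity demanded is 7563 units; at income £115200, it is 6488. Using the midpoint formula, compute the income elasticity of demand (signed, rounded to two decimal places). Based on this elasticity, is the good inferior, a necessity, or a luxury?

-0.88; inferior

%ΔQ = (6488 − 7563)/[( 7563 + 6488)/2] = -1075/7025.5 = -0.153014…
%ΔIncome = (115200 − 96800)/[( 96800 + 115200)/2] = 18400/106000 = 0.173584…
E_income = (-1075/7025.5) / (18400/106000) = -0.8814…
E_income < 0 ⇒ inferior good.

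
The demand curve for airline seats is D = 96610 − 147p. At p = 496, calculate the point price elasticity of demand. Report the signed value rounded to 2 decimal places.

-3.08

dD/dp = −147. At p = 496, D = 96610 − 147(496) = 23698.
Ed = (dD/dp)·(p/D) = −147 × (496/23698) = -3.0767…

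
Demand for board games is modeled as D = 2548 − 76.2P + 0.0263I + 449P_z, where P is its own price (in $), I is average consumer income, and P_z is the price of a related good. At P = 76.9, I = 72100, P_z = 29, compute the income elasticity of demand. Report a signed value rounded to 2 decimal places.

0.16

At the given values, D = 2548 − 76.2(76.9) + 0.0263(72100) + 449(29) = 11605.45.
∂D/∂I = 0.0263.
E = (0.0263) × (72100/11605.45) = 0.1633…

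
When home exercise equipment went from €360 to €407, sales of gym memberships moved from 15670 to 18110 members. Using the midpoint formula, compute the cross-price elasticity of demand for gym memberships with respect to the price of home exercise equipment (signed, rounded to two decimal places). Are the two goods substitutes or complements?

1.18; substitutes

%ΔQ_{gym memberships} = (18110 − 15670)/avg = 2440/16890 = 0.144464…
%ΔP_{home exercise equipment} = (407 − 360)/avg = 47/383.5 = 0.122555…
E_cross = (2440/16890) / (47/383.5) = 1.1787…
E_cross > 0 ⇒ the goods are substitutes.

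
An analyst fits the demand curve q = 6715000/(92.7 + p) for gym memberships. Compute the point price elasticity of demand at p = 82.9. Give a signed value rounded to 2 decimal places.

dq/dp = −6715000/(92.7 + p)² = -217.769. At p = 82.9, q = 38240.3.
Ed = (dq/dp)·(p/q) = (-217.769) × (82.9/38240.3) = -0.4720…

-0.47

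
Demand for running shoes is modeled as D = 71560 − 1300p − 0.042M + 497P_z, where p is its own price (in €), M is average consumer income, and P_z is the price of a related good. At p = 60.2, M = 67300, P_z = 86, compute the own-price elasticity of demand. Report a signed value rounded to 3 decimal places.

At the given values, D = 71560 − 1300(60.2) − 0.042(67300) + 497(86) = 33215.4.
∂D/∂p = −1300.
E = (-1300) × (60.2/33215.4) = -2.35613…

-2.356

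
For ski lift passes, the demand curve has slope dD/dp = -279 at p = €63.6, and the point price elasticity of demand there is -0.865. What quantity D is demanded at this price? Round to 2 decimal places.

Ed = (dD/dp)·(p/D) ⇒ D = (dD/dp)·p/Ed = (-279)·63.6/(-0.865) = 20513.7572…

20513.76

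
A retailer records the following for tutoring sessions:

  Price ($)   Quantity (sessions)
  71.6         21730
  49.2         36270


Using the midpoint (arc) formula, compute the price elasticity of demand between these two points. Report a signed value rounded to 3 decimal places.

-1.352

%ΔQ = (36270 − 21730) / [(21730 + 36270)/2] = 14540/29000 = 0.501379…
%ΔP = (49.2 − 71.6) / [(71.6 + 49.2)/2] = -22.4/60.4 = -0.370860…
Arc Ed = %ΔQ / %ΔP = (14540/29000) / (-22.4/60.4) = -1.35193…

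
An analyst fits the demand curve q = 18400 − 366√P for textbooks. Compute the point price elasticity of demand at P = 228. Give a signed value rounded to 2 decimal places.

-0.21

dq/dP = −366/(2√P) = -12.1195. At P = 228, q = 12873.5.
Ed = (dq/dP)·(P/q) = (-12.1195) × (228/12873.5) = -0.2146…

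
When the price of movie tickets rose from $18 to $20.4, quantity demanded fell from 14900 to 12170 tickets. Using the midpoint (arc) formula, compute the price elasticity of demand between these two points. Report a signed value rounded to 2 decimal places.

-1.61

%ΔQ = (12170 − 14900) / [(14900 + 12170)/2] = -2730/13535 = -0.201699…
%ΔP = (20.4 − 18) / [(18 + 20.4)/2] = 2.4/19.2 = 0.125
Arc Ed = %ΔQ / %ΔP = (-2730/13535) / (2.4/19.2) = -1.6135…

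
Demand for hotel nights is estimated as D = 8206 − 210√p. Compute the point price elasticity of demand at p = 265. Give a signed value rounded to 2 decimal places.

-0.36

dD/dp = −210/(2√p) = -6.4501. At p = 265, D = 4787.45.
Ed = (dD/dp)·(p/D) = (-6.4501) × (265/4787.45) = -0.3570…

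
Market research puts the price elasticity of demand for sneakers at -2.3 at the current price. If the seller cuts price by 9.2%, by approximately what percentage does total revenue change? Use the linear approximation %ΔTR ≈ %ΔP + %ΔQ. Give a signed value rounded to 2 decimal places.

%ΔQ ≈ Ed × %ΔP = (-2.3) × (-9.2%) = +21.1600%
%ΔTR ≈ %ΔP + %ΔQ = (-9.2%) + (+21.1600%) = +11.9600%

+11.96%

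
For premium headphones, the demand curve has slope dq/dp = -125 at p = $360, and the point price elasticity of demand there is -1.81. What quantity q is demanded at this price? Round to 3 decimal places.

Ed = (dq/dp)·(p/q) ⇒ q = (dq/dp)·p/Ed = (-125)·360/(-1.81) = 24861.87845…

24861.878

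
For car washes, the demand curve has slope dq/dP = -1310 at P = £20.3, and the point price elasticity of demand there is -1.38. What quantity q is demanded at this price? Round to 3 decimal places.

19270.290

Ed = (dq/dP)·(P/q) ⇒ q = (dq/dP)·P/Ed = (-1310)·20.3/(-1.38) = 19270.28985…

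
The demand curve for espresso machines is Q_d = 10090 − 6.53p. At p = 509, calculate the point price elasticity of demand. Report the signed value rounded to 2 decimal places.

dQ_d/dp = −6.53. At p = 509, Q_d = 10090 − 6.53(509) = 6766.23.
Ed = (dQ_d/dp)·(p/Q_d) = −6.53 × (509/6766.23) = -0.4912…

-0.49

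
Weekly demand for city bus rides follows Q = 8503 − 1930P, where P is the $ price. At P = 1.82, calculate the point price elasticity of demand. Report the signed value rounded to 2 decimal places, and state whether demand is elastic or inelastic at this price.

dQ/dP = −1930. At P = 1.82, Q = 8503 − 1930(1.82) = 4990.4.
Ed = (dQ/dP)·(P/Q) = −1930 × (1.82/4990.4) = -0.7038…
|Ed| = 0.70 < 1, so demand is inelastic.

-0.70; inelastic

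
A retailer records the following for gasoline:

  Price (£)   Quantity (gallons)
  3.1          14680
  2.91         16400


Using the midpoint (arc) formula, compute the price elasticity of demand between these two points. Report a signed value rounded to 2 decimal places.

-1.75

%ΔQ = (16400 − 14680) / [(14680 + 16400)/2] = 1720/15540 = 0.110682…
%ΔP = (2.91 − 3.1) / [(3.1 + 2.91)/2] = -0.19/3.005 = -0.063227…
Arc Ed = %ΔQ / %ΔP = (1720/15540) / (-0.19/3.005) = -1.7505…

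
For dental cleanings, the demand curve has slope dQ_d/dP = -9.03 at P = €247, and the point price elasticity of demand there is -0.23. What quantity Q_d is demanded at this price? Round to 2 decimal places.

9697.43

Ed = (dQ_d/dP)·(P/Q_d) ⇒ Q_d = (dQ_d/dP)·P/Ed = (-9.03)·247/(-0.23) = 9697.4347…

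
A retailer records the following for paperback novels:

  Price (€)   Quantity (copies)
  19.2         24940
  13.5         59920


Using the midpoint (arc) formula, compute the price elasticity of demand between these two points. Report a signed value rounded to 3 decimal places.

-2.365

%ΔQ = (59920 − 24940) / [(24940 + 59920)/2] = 34980/42430 = 0.824416…
%ΔP = (13.5 − 19.2) / [(19.2 + 13.5)/2] = -5.7/16.35 = -0.348623…
Arc Ed = %ΔQ / %ΔP = (34980/42430) / (-5.7/16.35) = -2.36477…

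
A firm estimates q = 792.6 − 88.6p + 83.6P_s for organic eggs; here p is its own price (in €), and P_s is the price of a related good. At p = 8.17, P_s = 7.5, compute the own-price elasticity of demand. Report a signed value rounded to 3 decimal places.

-1.040

At the given values, q = 792.6 − 88.6(8.17) + 83.6(7.5) = 695.738.
∂q/∂p = −88.6.
E = (-88.6) × (8.17/695.738) = -1.04042…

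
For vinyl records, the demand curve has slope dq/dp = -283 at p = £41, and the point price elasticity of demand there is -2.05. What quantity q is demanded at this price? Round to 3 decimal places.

5660.000

Ed = (dq/dp)·(p/q) ⇒ q = (dq/dp)·p/Ed = (-283)·41/(-2.05) = 5660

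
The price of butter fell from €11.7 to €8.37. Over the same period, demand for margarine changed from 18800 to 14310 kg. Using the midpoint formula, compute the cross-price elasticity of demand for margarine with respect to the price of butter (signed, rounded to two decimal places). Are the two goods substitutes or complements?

%ΔQ_{margarine} = (14310 − 18800)/avg = -4490/16555 = -0.271217…
%ΔP_{butter} = (8.37 − 11.7)/avg = -3.33/10.035 = -0.331838…
E_cross = (-4490/16555) / (-3.33/10.035) = 0.8173…
E_cross > 0 ⇒ the goods are substitutes.

0.82; substitutes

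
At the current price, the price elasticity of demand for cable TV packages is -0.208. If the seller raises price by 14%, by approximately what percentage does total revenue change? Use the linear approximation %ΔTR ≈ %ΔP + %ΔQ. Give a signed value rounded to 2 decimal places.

+11.09%

%ΔQ ≈ Ed × %ΔP = (-0.208) × (+14%) = -2.9120%
%ΔTR ≈ %ΔP + %ΔQ = (+14%) + (-2.9120%) = +11.0880%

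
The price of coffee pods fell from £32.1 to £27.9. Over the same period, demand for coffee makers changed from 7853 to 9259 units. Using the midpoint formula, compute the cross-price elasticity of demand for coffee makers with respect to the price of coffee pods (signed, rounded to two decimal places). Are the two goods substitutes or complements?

-1.17; complements

%ΔQ_{coffee makers} = (9259 − 7853)/avg = 1406/8556 = 0.164329…
%ΔP_{coffee pods} = (27.9 − 32.1)/avg = -4.2/30 = -0.14
E_cross = (1406/8556) / (-4.2/30) = -1.1737…
E_cross < 0 ⇒ the goods are complements.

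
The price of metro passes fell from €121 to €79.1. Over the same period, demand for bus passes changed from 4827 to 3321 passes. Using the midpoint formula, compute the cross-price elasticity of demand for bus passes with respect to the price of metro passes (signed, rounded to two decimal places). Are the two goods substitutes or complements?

%ΔQ_{bus passes} = (3321 − 4827)/avg = -1506/4074 = -0.369661…
%ΔP_{metro passes} = (79.1 − 121)/avg = -41.9/100.05 = -0.418790…
E_cross = (-1506/4074) / (-41.9/100.05) = 0.8826…
E_cross > 0 ⇒ the goods are substitutes.

0.88; substitutes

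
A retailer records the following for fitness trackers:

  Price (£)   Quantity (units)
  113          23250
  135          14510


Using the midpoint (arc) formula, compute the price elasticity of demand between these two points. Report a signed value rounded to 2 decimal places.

%ΔQ = (14510 − 23250) / [(23250 + 14510)/2] = -8740/18880 = -0.462923…
%ΔP = (135 − 113) / [(113 + 135)/2] = 22/124 = 0.177419…
Arc Ed = %ΔQ / %ΔP = (-8740/18880) / (22/124) = -2.6092…

-2.61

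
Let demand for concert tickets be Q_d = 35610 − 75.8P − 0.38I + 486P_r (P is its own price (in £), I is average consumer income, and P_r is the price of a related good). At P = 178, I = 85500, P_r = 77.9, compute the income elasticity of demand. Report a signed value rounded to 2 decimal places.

At the given values, Q_d = 35610 − 75.8(178) − 0.38(85500) + 486(77.9) = 27487.
∂Q_d/∂I = -0.38.
E = (-0.38) × (85500/27487) = -1.1820…

-1.18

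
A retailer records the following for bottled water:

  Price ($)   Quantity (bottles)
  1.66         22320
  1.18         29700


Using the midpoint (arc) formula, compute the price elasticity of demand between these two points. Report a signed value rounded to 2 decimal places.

-0.84

%ΔQ = (29700 − 22320) / [(22320 + 29700)/2] = 7380/26010 = 0.283737…
%ΔP = (1.18 − 1.66) / [(1.66 + 1.18)/2] = -0.48/1.42 = -0.338028…
Arc Ed = %ΔQ / %ΔP = (7380/26010) / (-0.48/1.42) = -0.8393…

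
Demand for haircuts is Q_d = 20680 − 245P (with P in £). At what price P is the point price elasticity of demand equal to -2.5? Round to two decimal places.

Ed = −245P/(20680 − 245P). Set this equal to -2.5:
245P = 2.5·(20680 − 245P) ⇒ 245P(1 + 2.5) = 2.5·20680
P = 2.5·20680 / (245·3.5) = 60.2915…

60.29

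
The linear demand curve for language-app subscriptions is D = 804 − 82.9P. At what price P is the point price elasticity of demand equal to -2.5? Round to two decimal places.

6.93

Ed = −82.9P/(804 − 82.9P). Set this equal to -2.5:
82.9P = 2.5·(804 − 82.9P) ⇒ 82.9P(1 + 2.5) = 2.5·804
P = 2.5·804 / (82.9·3.5) = 6.9274…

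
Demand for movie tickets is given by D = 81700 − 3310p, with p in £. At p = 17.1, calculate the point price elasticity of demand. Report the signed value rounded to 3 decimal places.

-2.255

dD/dp = −3310. At p = 17.1, D = 81700 − 3310(17.1) = 25099.
Ed = (dD/dp)·(p/D) = −3310 × (17.1/25099) = -2.25510…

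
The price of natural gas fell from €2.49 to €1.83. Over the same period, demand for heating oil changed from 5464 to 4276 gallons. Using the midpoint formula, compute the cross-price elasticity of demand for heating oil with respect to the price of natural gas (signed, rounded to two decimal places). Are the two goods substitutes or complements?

0.80; substitutes

%ΔQ_{heating oil} = (4276 − 5464)/avg = -1188/4870 = -0.243942…
%ΔP_{natural gas} = (1.83 − 2.49)/avg = -0.66/2.16 = -0.305555…
E_cross = (-1188/4870) / (-0.66/2.16) = 0.7983…
E_cross > 0 ⇒ the goods are substitutes.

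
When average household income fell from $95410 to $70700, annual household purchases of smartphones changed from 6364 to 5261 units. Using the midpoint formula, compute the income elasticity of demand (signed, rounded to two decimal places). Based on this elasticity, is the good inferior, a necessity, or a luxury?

%ΔQ = (5261 − 6364)/[( 6364 + 5261)/2] = -1103/5812.5 = -0.189763…
%ΔIncome = (70700 − 95410)/[( 95410 + 70700)/2] = -24710/83055 = -0.297513…
E_income = (-1103/5812.5) / (-24710/83055) = 0.6378…
0 < E_income < 1 ⇒ normal good, necessity.

0.64; necessity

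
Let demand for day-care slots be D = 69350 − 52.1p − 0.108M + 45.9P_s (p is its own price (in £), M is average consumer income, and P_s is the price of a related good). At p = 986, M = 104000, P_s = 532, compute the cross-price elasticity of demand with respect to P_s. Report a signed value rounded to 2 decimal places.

0.78

At the given values, D = 69350 − 52.1(986) − 0.108(104000) + 45.9(532) = 31166.2.
∂D/∂P_s = 45.9.
E = (45.9) × (532/31166.2) = 0.7835…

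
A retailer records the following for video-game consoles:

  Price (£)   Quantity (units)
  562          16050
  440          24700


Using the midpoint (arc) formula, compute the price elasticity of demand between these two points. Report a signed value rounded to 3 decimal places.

-1.743

%ΔQ = (24700 − 16050) / [(16050 + 24700)/2] = 8650/20375 = 0.424539…
%ΔP = (440 − 562) / [(562 + 440)/2] = -122/501 = -0.243512…
Arc Ed = %ΔQ / %ΔP = (8650/20375) / (-122/501) = -1.74339…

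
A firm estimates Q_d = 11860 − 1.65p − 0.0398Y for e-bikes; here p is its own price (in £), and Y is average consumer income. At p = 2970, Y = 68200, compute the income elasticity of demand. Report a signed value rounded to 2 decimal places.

At the given values, Q_d = 11860 − 1.65(2970) − 0.0398(68200) = 4245.14.
∂Q_d/∂Y = -0.0398.
E = (-0.0398) × (68200/4245.14) = -0.6394…

-0.64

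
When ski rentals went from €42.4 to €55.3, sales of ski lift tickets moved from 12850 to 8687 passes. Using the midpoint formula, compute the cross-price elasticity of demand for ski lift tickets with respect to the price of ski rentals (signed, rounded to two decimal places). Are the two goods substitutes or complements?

%ΔQ_{ski lift tickets} = (8687 − 12850)/avg = -4163/10768.5 = -0.386590…
%ΔP_{ski rentals} = (55.3 − 42.4)/avg = 12.9/48.85 = 0.264073…
E_cross = (-4163/10768.5) / (12.9/48.85) = -1.4639…
E_cross < 0 ⇒ the goods are complements.

-1.46; complements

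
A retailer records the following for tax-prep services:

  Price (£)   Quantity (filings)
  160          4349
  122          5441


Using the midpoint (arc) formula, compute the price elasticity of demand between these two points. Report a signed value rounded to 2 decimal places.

%ΔQ = (5441 − 4349) / [(4349 + 5441)/2] = 1092/4895 = 0.223084…
%ΔP = (122 − 160) / [(160 + 122)/2] = -38/141 = -0.269503…
Arc Ed = %ΔQ / %ΔP = (1092/4895) / (-38/141) = -0.8277…

-0.83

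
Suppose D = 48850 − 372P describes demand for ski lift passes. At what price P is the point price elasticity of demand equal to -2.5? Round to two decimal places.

93.80

Ed = −372P/(48850 − 372P). Set this equal to -2.5:
372P = 2.5·(48850 − 372P) ⇒ 372P(1 + 2.5) = 2.5·48850
P = 2.5·48850 / (372·3.5) = 93.7980…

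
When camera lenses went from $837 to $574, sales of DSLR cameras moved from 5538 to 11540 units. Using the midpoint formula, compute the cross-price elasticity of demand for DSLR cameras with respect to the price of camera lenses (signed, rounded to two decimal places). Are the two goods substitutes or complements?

-1.89; complements

%ΔQ_{DSLR cameras} = (11540 − 5538)/avg = 6002/8539 = 0.702892…
%ΔP_{camera lenses} = (574 − 837)/avg = -263/705.5 = -0.372785…
E_cross = (6002/8539) / (-263/705.5) = -1.8855…
E_cross < 0 ⇒ the goods are complements.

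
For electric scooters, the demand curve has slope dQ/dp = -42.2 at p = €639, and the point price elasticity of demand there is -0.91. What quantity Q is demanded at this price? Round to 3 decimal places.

Ed = (dQ/dp)·(p/Q) ⇒ Q = (dQ/dp)·p/Ed = (-42.2)·639/(-0.91) = 29632.74725…

29632.747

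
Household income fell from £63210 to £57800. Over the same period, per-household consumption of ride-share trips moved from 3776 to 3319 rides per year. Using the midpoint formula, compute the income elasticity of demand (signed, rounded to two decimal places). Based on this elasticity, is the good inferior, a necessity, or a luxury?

%ΔQ = (3319 − 3776)/[( 3776 + 3319)/2] = -457/3547.5 = -0.128823…
%ΔIncome = (57800 − 63210)/[( 63210 + 57800)/2] = -5410/60505 = -0.089414…
E_income = (-457/3547.5) / (-5410/60505) = 1.4407…
E_income > 1 ⇒ normal good, luxury.

1.44; luxury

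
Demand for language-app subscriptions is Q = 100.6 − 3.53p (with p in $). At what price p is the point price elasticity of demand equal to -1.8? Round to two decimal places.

Ed = −3.53p/(100.6 − 3.53p). Set this equal to -1.8:
3.53p = 1.8·(100.6 − 3.53p) ⇒ 3.53p(1 + 1.8) = 1.8·100.6
p = 1.8·100.6 / (3.53·2.8) = 18.3205…

18.32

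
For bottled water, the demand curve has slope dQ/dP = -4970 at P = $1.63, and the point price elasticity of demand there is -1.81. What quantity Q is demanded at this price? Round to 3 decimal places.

4475.746

Ed = (dQ/dP)·(P/Q) ⇒ Q = (dQ/dP)·P/Ed = (-4970)·1.63/(-1.81) = 4475.74585…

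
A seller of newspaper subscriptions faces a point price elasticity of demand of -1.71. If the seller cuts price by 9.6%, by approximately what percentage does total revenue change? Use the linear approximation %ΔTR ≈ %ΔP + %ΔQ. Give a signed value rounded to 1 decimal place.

+6.8%

%ΔQ ≈ Ed × %ΔP = (-1.71) × (-9.6%) = +16.4160%
%ΔTR ≈ %ΔP + %ΔQ = (-9.6%) + (+16.4160%) = +6.8160%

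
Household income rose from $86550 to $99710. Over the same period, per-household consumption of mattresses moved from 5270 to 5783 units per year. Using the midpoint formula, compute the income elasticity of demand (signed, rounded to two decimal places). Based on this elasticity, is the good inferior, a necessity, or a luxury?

%ΔQ = (5783 − 5270)/[( 5270 + 5783)/2] = 513/5526.5 = 0.092825…
%ΔIncome = (99710 − 86550)/[( 86550 + 99710)/2] = 13160/93130 = 0.141307…
E_income = (513/5526.5) / (13160/93130) = 0.6569…
0 < E_income < 1 ⇒ normal good, necessity.

0.66; necessity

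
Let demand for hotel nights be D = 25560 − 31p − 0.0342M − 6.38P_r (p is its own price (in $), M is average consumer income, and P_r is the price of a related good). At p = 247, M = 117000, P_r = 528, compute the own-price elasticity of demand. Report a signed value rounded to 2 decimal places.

-0.73

At the given values, D = 25560 − 31(247) − 0.0342(117000) − 6.38(528) = 10532.96.
∂D/∂p = −31.
E = (-31) × (247/10532.96) = -0.7269…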